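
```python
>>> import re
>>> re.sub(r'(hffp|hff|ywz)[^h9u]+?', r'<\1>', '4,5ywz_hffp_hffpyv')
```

'4,5<ywz><hffp><hffp>v'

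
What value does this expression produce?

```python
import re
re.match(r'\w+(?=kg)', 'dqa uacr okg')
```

The positive lookaround only admits positions where the adjacent text matches; those characters stay outside the span.
With `match`, the pattern is implicitly anchored at the beginning.
Here the pattern fails at index 0, so the call returns None.

None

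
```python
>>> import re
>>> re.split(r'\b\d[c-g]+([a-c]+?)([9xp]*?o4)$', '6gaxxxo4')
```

['', 'a', 'xxxo4', '']

The pattern matches a word boundary (`\b`, zero-width); then a digit, then one or more of a character in [c-g]; then one or more of a character in [a-c] (lazy) (captured); then zero or more of one of [9xp] (lazy), then the literal 'o4' (captured); then anchored at the end.
Matches to split on: at [0:8] → '6gaxxxo4'.
`re.split` interleaves the captured-group text with the surrounding fragments.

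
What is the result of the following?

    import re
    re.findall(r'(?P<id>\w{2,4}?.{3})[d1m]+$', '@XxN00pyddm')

['XxN00py']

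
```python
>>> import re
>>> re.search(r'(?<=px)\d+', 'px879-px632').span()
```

Because the assertion is zero-width, the text it checks is not consumed and won't appear in the result.
`re.search` scans for the first position where the pattern succeeds.
The match spans [2:5] → '879'.

(2, 5)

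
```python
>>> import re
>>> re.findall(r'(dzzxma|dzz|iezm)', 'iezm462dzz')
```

['iezm', 'dzz']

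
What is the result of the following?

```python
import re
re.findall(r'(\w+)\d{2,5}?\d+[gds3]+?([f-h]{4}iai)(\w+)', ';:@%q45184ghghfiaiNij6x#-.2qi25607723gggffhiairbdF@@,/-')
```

Pattern: one or more of a word character (captured); then 2 to 5 of a digit (lazy), then one or more of a digit, then one or more of one of [gds3] (lazy); then exactly 4 of a character in [f-h], then the literal 'iai' (captured); then one or more of a word character (captured).
Multiple groups make `findall` return tuples — one 3-tuple for each match.

[('q45', 'hghfiai', 'Nij6x'), ('2qi25607', 'gffhiai', 'rbdF')]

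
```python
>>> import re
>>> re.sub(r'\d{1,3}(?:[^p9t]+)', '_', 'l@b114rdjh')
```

'l@b_'

Pattern: 1 to 3 of a digit; then one or more of any character except [p9t] (non-capturing group).
`sub` substitutes '_' at each match site.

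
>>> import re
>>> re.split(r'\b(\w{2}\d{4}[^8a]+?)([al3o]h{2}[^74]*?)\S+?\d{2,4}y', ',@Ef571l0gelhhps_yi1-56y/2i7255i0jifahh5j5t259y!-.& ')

The pattern matches a word boundary (`\b`, zero-width); then exactly 2 of a word character, then exactly 4 of a digit, then one or more of any character except [8a] (lazy) (captured); then one of [al3o], then exactly 2 of a literal 'h', then zero or more of any character except [74] (lazy) (captured); then one or more of a non-whitespace character (lazy), then 2 to 4 of a digit, then the literal 'y'.
A non-greedy quantifier consumes as few characters as it can — just enough that the remainder of the pattern still matches from where it stops; whatever follows it matches normally.
Matches to split on: at [25:47] → '2i7255i0jifahh5j5t259y'.
Because the pattern has a capturing group, `split` also inserts each captured text between the pieces.

[',@Ef571l0gelhhps_yi1-56y/', '2i7255i0jif', 'ahh', '!-.& ']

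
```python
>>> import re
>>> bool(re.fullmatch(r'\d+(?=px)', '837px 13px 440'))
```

The `(?=…)`/`(?<=…)` assertion just peeks at neighbouring text; it doesn't advance the match position.
`re.fullmatch` requires the pattern to consume the entire string.
Here there's no way to consume every character, so the call returns None, and `bool(None)` is False.

False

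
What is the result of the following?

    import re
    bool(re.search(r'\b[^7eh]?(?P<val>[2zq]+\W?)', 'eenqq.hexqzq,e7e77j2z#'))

False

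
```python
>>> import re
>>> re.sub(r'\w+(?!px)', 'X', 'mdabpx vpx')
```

The negative lookaround is zero-width — it rules out positions where the adjacent text would match, without consuming anything.
Every occurrence is swapped for 'X'.

'X X'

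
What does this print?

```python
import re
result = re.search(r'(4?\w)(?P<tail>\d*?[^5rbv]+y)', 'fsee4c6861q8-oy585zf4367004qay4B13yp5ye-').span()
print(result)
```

(0, 15)

The pattern matches optionally the literal '4', then a word character (captured); then zero or more of a digit (lazy), then one or more of any character except [5rbv], then the literal 'y' (captured as 'tail').
The match spans [0:15] → 'fsee4c6861q8-oy'.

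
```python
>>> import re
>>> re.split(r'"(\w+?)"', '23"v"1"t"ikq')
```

The group in the pattern means `split` returns the separators' captures alongside the pieces.

['23', 'v', '1', 't', 'ikq']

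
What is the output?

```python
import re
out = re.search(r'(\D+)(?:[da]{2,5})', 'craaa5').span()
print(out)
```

This matches one or more of a non-digit (captured); then 2 to 5 of one of [da] (non-capturing group).
Unlike `match`, `search` isn't anchored — it looks for the pattern anywhere in the string.
The match spans [0:5] → 'craaa'.
Captured: group 1 = 'cra'.

(0, 5)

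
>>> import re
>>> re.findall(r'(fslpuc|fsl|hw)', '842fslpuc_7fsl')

['fslpuc', 'fsl']

The regex engine tests alternatives in the order written; an earlier branch that matches wins even if a later one would match more.
Matches: at [3:9] match 'fslpuc', group 1 = 'fslpuc'; at [11:14] match 'fsl', group 1 = 'fsl'.
`findall` collects group 1 from each match (2 total).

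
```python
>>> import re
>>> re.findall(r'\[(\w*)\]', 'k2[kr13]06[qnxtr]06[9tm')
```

Matches: at [2:8] match '[kr13]', group 1 = 'kr13'; at [10:17] match '[qnxtr]', group 1 = 'qnxtr'.
Because there's exactly one group, `findall` drops the full match and keeps group 1 from each hit.

['kr13', 'qnxtr']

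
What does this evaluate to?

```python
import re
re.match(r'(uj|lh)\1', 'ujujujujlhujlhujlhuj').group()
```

A backreference is literal: `\1` must see the identical characters the first group matched.
`match` is anchored at position 0; if the pattern doesn't fit there, it returns None.
The match spans [0:4] → 'ujuj'.
Captured: group 1 = 'uj'.

'ujuj'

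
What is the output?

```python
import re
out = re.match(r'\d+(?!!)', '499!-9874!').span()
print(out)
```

(0, 2)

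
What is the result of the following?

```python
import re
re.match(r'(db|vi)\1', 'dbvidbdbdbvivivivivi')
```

`re.match` only tries the pattern at the start of the string.
Here the pattern fails at index 0, so the call returns None.

None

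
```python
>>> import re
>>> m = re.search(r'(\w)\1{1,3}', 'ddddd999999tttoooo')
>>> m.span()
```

(0, 4)

After group 1 captures some text, `\1` only succeeds where that same text appears again.
The match spans [0:4] → 'dddd'.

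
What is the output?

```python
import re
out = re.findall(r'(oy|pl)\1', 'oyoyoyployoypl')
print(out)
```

`\1` is not a pattern — it's the concrete string captured by group 1, re-applied verbatim.
Because there's exactly one group, `findall` drops the full match and keeps group 1 from each hit.

['oy', 'oy']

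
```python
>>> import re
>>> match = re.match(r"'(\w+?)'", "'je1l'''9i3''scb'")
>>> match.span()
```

`re.match` only tries the pattern at the start of the string.
The match spans [0:6] → "'je1l'".

(0, 6)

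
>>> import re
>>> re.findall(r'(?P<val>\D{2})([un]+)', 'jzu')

[('jz', 'u')]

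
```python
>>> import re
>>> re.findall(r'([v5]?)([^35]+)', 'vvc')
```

[('v', 'vc')]

Pattern: optionally one of [v5] (captured); then one or more of any character except [35] (captured).
Scanning left to right: at [0:3] match 'vvc', groups = ('v', 'vc').
With 2 capturing groups, `findall` returns a 2-tuple per match.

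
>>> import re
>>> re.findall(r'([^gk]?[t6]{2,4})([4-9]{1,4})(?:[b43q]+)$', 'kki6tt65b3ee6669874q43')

The pattern matches optionally any character except [gk], then 2 to 4 of one of [t6] (captured); then 1 to 4 of a character in [4-9] (captured); then one or more of one of [b43q] (non-capturing group); then anchored at the end.
Matches: at [11:22] match 'e6669874q43', groups = ('e666', '9874').
With 2 capturing groups, `findall` returns a 2-tuple per match.

[('e666', '9874')]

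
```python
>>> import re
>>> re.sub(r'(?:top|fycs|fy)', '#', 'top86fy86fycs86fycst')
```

'#86#86#86#t'

Alternation isn't longest-match — the leftmost alternative that fits at this position is chosen.
Matches: at [0:3] → 'top'; at [5:7] → 'fy'; at [9:13] → 'fycs'; at [15:19] → 'fycs'.
`sub` substitutes '#' at each match site.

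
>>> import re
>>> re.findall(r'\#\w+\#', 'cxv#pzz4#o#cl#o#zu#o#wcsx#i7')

Scanning left to right: at [3:9] → '#pzz4#'; at [10:14] → '#cl#'; at [15:19] → '#zu#'; at [20:26] → '#wcsx#'.
No capturing groups, so `findall` returns the 4 full match strings.

['#pzz4#', '#cl#', '#zu#', '#wcsx#']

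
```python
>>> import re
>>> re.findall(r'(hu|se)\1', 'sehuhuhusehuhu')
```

['hu', 'hu']

After group 1 captures some text, `\1` only succeeds where that same text appears again.
Matches: at [2:6] match 'huhu', group 1 = 'hu'; at [10:14] match 'huhu', group 1 = 'hu'.
Because there's exactly one group, `findall` drops the full match and keeps group 1 from each hit.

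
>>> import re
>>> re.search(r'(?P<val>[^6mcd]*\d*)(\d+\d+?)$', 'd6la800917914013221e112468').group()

'la800917914013221e112468'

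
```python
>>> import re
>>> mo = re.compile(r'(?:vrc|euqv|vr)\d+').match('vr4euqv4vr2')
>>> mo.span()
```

(0, 3)

With `match`, the pattern is implicitly anchored at the beginning.
The match spans [0:3] → 'vr4'.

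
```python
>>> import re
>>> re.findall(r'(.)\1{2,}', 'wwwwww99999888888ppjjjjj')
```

['w', '9', '8', 'j']

A backreference is literal: `\1` must see the identical characters the first group matched.
With a single group, `findall` returns only what that group captured — 4 items.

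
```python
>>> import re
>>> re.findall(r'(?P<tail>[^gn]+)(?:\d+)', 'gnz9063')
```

['z906']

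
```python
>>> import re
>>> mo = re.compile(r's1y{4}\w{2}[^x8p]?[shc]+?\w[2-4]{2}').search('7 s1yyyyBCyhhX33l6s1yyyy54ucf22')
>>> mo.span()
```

The pattern matches the literal 's1', then exactly 4 of a literal 'y'; then exactly 2 of a word character, then optionally any character except [x8p]; then one or more of one of [shc] (lazy); then a word character, then exactly 2 of a character in [2-4].
`re.search` tries every starting position until one works.
The match spans [2:16] → 's1yyyyBCyhhX33'.

(2, 16)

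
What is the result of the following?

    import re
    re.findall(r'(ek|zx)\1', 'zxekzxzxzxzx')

['zx', 'zx']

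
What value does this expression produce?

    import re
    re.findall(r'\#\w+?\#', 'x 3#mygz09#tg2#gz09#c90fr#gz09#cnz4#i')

Scanning left to right: at [3:11] → '#mygz09#'; at [14:20] → '#gz09#'; at [25:31] → '#gz09#'.
With no groups in the pattern, `findall` gives back each whole match — 3 here.

['#mygz09#', '#gz09#', '#gz09#']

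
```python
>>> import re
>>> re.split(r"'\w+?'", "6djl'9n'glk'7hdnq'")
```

Matches to split on: at [4:8] → "'9n'"; at [11:18] → "'7hdnq'".
The string is cut at each match, leaving 3 pieces.

['6djl', 'glk', '']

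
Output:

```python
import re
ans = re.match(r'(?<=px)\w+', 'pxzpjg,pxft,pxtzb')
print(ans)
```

None

`re.match` won't scan ahead — the pattern has to work from the very first character.
Here position 0 doesn't satisfy it, so the call returns None.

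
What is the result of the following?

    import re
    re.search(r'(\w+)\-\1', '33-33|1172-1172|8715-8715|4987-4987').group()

A backreference is literal: `\1` must see the identical characters the first group matched.
`search` walks the string left to right and returns the first match it finds.
The match spans [0:5] → '33-33'.
Captured: group 1 = '33'.

'33-33'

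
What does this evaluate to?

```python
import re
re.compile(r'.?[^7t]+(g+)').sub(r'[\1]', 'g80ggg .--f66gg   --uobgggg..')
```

Each match is replaced using the text its own group 1 captured.

'[g]..'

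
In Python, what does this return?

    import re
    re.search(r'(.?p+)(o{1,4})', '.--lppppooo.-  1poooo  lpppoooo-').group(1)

The match spans [3:11] → 'lppppooo'.
Captured: group 1 = 'lpppp', group 2 = 'ooo'.

'lpppp'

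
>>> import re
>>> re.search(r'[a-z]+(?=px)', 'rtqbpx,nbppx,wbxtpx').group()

The `(?=…)`/`(?<=…)` assertion just peeks at neighbouring text; it doesn't advance the match position.
Unlike `match`, `search` isn't anchored — it looks for the pattern anywhere in the string.
The match spans [0:4] → 'rtqb'.

'rtqb'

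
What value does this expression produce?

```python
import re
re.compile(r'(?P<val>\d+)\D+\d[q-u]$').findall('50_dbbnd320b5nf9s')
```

The pattern matches one or more of a digit (captured as 'val'); then one or more of a non-digit, then a digit, then a character in [q-u]; then anchored at the end.
Scanning left to right: at [12:17] match '5nf9s', group 1 = '5'.
Because there's exactly one group, `findall` drops the full match and keeps group 1 from the one hit.

['5']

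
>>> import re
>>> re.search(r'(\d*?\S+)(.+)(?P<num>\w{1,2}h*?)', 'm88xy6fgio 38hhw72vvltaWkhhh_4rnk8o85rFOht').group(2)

' 38hhw72vvltaWkhhh_4rnk8o85rFOh'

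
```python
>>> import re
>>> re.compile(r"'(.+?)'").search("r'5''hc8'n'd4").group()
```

"'5'"

With the lazy modifier that quantifier settles for the fewest repetitions that let the rest of the pattern succeed (the atoms after it are unaffected and can still be greedy).
The match spans [1:4] → "'5'".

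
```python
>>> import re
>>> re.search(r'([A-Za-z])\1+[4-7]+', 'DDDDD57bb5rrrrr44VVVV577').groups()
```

After group 1 captures some text, `\1` only succeeds where that same text appears again.
`re.search` scans for the first position where the pattern succeeds.
The match spans [0:7] → 'DDDDD57'.
Captured: group 1 = 'D'.

('D',)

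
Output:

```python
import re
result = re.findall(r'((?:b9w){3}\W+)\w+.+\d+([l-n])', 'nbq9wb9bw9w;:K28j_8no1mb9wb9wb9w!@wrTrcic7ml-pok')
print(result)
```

With 2 capturing groups, `findall` returns a 2-tuple per match.

[('b9wb9wb9w!@', 'm')]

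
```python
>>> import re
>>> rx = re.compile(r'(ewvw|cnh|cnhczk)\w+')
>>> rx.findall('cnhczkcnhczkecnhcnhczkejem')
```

['cnh']

The regex engine tests alternatives in the order written; an earlier branch that matches wins even if a later one would match more.
With a single group, `findall` returns only what that group captured — 1 item.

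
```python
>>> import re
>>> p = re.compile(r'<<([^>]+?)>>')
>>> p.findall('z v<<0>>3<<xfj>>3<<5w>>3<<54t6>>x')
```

['0', 'xfj', '5w', '54t6']

Walking the string: at [3:8] match '<<0>>', group 1 = '0'; at [9:16] match '<<xfj>>', group 1 = 'xfj'; at [17:23] match '<<5w>>', group 1 = '5w'; at [24:32] match '<<54t6>>', group 1 = '54t6'.
With a single group, `findall` returns only what that group captured — 4 items.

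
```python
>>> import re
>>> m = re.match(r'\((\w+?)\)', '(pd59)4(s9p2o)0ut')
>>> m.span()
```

(0, 6)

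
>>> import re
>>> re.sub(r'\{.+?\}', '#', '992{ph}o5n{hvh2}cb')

'992#o5n#cb'

Lazy quantifiers expand one character at a time until the remainder of the pattern can match.
Each match is replaced by '#'.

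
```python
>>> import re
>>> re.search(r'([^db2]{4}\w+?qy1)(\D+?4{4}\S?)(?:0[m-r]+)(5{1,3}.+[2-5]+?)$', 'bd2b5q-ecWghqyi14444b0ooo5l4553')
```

None

Pattern: exactly 4 of any character except [db2], then one or more of a word character (lazy), then the literal 'qy1' (captured); then one or more of a non-digit (lazy), then exactly 4 of a literal '4', then optionally a non-whitespace character (captured); then a literal '0', then one or more of a character in [m-r] (non-capturing group); then 1 to 3 of a literal '5', then one or more of any character, then one or more of a character in [2-5] (lazy) (captured); then anchored at the end.
`re.search` tries every starting position until one works.
Here no position works, so the call returns None.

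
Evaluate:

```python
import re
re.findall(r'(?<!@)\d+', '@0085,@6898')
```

A negative assertion filters positions out without eating any characters.
No capturing groups, so `findall` returns the 2 full match strings.

['085', '898']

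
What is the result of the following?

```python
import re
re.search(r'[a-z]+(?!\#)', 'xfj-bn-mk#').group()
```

'xfj'

A negative assertion filters positions out without eating any characters.
`re.search` tries every starting position until one works.
The match spans [0:3] → 'xfj'.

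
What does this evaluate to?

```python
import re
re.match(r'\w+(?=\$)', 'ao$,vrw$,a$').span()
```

(0, 2)

Lookahead/lookbehind check context without consuming it, so the matched span excludes the asserted characters.
`match` is anchored at position 0; if the pattern doesn't fit there, it returns None.
The match spans [0:2] → 'ao'.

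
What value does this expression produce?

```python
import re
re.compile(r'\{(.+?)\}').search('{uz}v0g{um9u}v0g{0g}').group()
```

'{uz}'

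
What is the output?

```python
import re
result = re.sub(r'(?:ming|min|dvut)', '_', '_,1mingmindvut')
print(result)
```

The regex engine tests alternatives in the order written; an earlier branch that matches wins even if a later one would match more.
Matches: at [3:7] → 'ming'; at [7:10] → 'min'; at [10:14] → 'dvut'.
`sub` substitutes '_' at each match site.

_,1___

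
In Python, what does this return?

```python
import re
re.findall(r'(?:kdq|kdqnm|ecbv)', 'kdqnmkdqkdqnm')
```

['kdq', 'kdq', 'kdq']

`|` is ordered: at each position the engine commits to the first alternative that works.
Scanning left to right: at [0:3] → 'kdq'; at [5:8] → 'kdq'; at [8:11] → 'kdq'.
With no groups in the pattern, `findall` gives back each whole match — 3 here.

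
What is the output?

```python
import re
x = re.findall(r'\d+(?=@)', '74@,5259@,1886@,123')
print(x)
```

['74', '5259', '1886']

The positive lookaround only admits positions where the adjacent text matches; those characters stay outside the span.
Scanning left to right: at [0:2] → '74'; at [4:8] → '5259'; at [10:14] → '1886'.
`findall` yields the raw match text (3 of them) because the pattern has no groups.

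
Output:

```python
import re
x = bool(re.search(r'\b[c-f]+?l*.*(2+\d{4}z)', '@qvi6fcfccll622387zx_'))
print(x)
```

Here no position works, so the call returns None, and `bool(None)` is False.

False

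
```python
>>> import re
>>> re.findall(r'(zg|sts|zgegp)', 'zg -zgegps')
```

['zg', 'zg']

The regex engine tests alternatives in the order written; an earlier branch that matches wins even if a later one would match more.
`findall` collects group 1 from each match (2 total).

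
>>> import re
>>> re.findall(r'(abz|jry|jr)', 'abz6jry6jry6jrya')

['abz', 'jry', 'jry', 'jry']

Alternation isn't longest-match — the leftmost alternative that fits at this position is chosen.
Scanning left to right: at [0:3] match 'abz', group 1 = 'abz'; at [4:7] match 'jry', group 1 = 'jry'; at [8:11] match 'jry', group 1 = 'jry'; at [12:15] match 'jry', group 1 = 'jry'.
Because there's exactly one group, `findall` drops the full match and keeps group 1 from each hit.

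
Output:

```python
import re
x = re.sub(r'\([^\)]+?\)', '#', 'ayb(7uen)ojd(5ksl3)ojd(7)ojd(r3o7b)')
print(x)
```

ayb#ojd#ojd#ojd#

Matches: at [3:9] → '(7uen)'; at [12:19] → '(5ksl3)'; at [22:25] → '(7)'; at [28:35] → '(r3o7b)'.
Each match is replaced by '#'.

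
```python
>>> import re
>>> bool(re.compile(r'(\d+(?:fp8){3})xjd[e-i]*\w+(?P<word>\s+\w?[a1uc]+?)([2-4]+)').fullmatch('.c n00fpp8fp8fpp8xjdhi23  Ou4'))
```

This matches one or more of a digit, then the literal 'fp8' repeated 3 times (captured); then the literal 'xjd', then zero or more of a character in [e-i], then one or more of a word character; then one or more of whitespace, then optionally a word character, then one or more of one of [a1uc] (lazy) (captured as 'word'); then one or more of a character in [2-4] (captured).
`re.fullmatch` is like wrapping the pattern in `^…$` (in single-line mode).
Here the pattern can't cover the whole string, so the call returns None, and `bool(None)` is False.

False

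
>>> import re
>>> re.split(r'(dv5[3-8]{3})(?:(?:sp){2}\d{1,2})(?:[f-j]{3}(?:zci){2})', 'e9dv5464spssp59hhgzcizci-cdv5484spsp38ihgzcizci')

['e9dv5464spssp59hhgzcizci-c', 'dv5484', '']

This matches the literal 'dv5', then exactly 3 of a character in [3-8] (captured); then the literal 'sp' repeated 2 times, then 1 to 2 of a digit (non-capturing group); then exactly 3 of a character in [f-j], then the literal 'zci' repeated 2 times (non-capturing group).
Matches to split on: at [26:47] → 'dv5484spsp38ihgzcizci'.
With a capturing group present, the delimiter's captured portion is kept in the result list.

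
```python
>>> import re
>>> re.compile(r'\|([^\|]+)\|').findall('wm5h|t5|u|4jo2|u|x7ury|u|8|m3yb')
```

Matches: at [4:8] match '|t5|', group 1 = 't5'; at [9:15] match '|4jo2|', group 1 = '4jo2'; at [16:23] match '|x7ury|', group 1 = 'x7ury'; at [24:27] match '|8|', group 1 = '8'.
With a single group, `findall` returns only what that group captured — 4 items.

['t5', '4jo2', 'x7ury', '8']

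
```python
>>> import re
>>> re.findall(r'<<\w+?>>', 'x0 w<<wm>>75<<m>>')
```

['<<wm>>', '<<m>>']

Scanning left to right: at [4:10] → '<<wm>>'; at [12:17] → '<<m>>'.
`findall` yields the raw match text (2 of them) because the pattern has no groups.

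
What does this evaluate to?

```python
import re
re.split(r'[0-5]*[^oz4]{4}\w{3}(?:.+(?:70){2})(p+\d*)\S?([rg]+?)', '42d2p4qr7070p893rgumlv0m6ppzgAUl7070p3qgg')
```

This matches zero or more of a character in [0-5], then exactly 4 of any character except [oz4], then exactly 3 of a word character; then one or more of any character, then the literal '70' repeated 2 times (non-capturing group); then one or more of a literal 'p', then zero or more of a digit (captured); then optionally a non-whitespace character; then one or more of one of [rg] (lazy) (captured).
Because the quantifier is non-greedy, it stops expanding at the earliest point where the rest of the pattern can succeed.
Matches to split on: at [0:40] → '42d2p4qr7070p893rgumlv0m6ppzgAUl7070p3qg'.
The group in the pattern means `split` returns the separators' captures alongside the pieces.

['', 'p3', 'g', 'g']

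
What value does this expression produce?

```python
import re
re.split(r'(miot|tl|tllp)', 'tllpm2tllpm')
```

['', 'tl', 'lpm2', 'tl', 'lpm']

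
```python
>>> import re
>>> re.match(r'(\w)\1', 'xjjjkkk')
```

`re.match` only tries the pattern at the start of the string.
Here the pattern fails at index 0, so the call returns None.

None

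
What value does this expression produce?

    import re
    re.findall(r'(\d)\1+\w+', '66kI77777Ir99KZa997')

['6']

The backreference `\1` re-matches whatever the first group consumed, character for character.
Matches: at [0:19] match '66kI77777Ir99KZa997', group 1 = '6'.
One capturing group, so `findall` returns just the captured substring from the one match — 1 in all.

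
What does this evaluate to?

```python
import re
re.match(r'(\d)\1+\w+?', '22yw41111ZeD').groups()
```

The match spans [0:3] → '22y'.
Captured: group 1 = '2'.

('2',)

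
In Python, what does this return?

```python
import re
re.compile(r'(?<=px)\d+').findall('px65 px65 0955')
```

['65', '65']

Because the assertion is zero-width, the text it checks is not consumed and won't appear in the result.
Matches: at [2:4] → '65'; at [7:9] → '65'.
Since nothing is captured, `findall` lists the 2 matched substrings directly.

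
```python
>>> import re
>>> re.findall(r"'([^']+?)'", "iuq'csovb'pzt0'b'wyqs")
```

['csovb', 'b']

`findall` collects group 1 from each match (2 total).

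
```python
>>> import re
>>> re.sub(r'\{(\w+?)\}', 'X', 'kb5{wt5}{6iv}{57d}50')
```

'kb5XXX50'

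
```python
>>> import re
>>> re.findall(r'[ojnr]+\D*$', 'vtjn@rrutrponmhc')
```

['jn@rrutrponmhc']

The pattern matches one or more of one of [ojnr]; then zero or more of a non-digit; then anchored at the end.
`findall` yields the raw match text (1 of them) because the pattern has no groups.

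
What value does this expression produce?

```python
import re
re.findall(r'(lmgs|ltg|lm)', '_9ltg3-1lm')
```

One capturing group, so `findall` returns just the captured substring from each match — 2 in all.

['ltg', 'lm']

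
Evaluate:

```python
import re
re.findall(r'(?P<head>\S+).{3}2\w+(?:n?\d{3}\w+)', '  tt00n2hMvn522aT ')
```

['tt']

Because there's exactly one group, `findall` drops the full match and keeps group 1 from the one hit.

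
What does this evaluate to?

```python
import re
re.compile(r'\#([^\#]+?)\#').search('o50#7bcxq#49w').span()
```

`search` walks the string left to right and returns the first match it finds.
The match spans [3:10] → '#7bcxq#'.
Captured: group 1 = '7bcxq'.

(3, 10)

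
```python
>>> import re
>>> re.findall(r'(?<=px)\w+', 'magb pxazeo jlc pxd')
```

Because the assertion is zero-width, the text it checks is not consumed and won't appear in the result.
With no groups in the pattern, `findall` gives back each whole match — 2 here.

['azeo', 'd']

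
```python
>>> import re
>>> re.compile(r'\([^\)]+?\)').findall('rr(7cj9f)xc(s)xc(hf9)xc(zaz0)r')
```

['(7cj9f)', '(s)', '(hf9)', '(zaz0)']

No capturing groups, so `findall` returns the 4 full match strings.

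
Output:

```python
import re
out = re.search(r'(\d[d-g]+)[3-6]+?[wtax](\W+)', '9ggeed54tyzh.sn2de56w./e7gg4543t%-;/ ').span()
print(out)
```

(15, 23)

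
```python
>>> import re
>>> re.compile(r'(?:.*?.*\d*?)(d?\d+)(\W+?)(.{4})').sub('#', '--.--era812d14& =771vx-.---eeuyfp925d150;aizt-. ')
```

'#-. '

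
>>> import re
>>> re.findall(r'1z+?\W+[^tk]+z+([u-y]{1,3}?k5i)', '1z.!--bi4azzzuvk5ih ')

['uvk5i']

`findall` collects group 1 from the one match (1 total).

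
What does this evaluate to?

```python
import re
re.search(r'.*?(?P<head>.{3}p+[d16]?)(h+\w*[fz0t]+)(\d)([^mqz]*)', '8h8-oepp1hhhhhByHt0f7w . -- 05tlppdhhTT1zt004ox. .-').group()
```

Pattern: zero or more of any character (lazy); then exactly 3 of any character, then one or more of the literal 'p', then optionally one of [d16] (captured as 'head'); then one or more of a literal 'h', then zero or more of a word character, then one or more of one of [fz0t] (captured); then a digit (captured); then zero or more of any character except [mqz] (captured).
The `?` after the quantifier makes it lazy — it takes as little as possible before letting the rest of the pattern try.
Unlike `match`, `search` isn't anchored — it looks for the pattern anywhere in the string.
The match spans [0:40] → '8h8-oepp1hhhhhByHt0f7w . -- 05tlppdhhTT1'.
Captured: group 1 = '-oepp1', group 2 = 'hhhhhByHt0f', group 3 = '7', group 4 = 'w . -- 05tlppdhhTT1'.

'8h8-oepp1hhhhhByHt0f7w . -- 05tlppdhhTT1'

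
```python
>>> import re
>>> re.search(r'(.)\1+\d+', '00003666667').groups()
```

('0',)

The backreference `\1` re-matches whatever the first group consumed, character for character.
`re.search` tries every starting position until one works.
The match spans [0:11] → '00003666667'.
Captured: group 1 = '0'.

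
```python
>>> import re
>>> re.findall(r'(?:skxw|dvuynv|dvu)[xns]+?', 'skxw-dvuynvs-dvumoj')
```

['dvuynvs']

No capturing groups, so `findall` returns the 1 full match string.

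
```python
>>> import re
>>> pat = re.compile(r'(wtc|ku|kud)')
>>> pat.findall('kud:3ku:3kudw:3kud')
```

Alternation tries branches left to right and keeps the first one that lets the overall match succeed at that position.
Scanning left to right: at [0:2] match 'ku', group 1 = 'ku'; at [5:7] match 'ku', group 1 = 'ku'; at [9:11] match 'ku', group 1 = 'ku'; at [15:17] match 'ku', group 1 = 'ku'.
One capturing group, so `findall` returns just the captured substring from each match — 4 in all.

['ku', 'ku', 'ku', 'ku']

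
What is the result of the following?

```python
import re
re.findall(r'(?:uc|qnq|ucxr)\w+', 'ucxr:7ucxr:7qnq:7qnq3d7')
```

['ucxr', 'ucxr', 'qnq3d7']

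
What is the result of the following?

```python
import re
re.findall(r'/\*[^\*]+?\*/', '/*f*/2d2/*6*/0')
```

['/*f*/', '/*6*/']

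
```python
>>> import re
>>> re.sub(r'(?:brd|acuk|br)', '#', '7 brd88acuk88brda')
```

'7 #88#88#a'

`|` is ordered: at each position the engine commits to the first alternative that works.
Every occurrence is swapped for '#'.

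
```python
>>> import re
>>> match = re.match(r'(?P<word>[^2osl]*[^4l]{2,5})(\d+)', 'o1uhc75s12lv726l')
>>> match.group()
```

'o1uhc75'

`re.match` only tries the pattern at the start of the string.
The match spans [0:7] → 'o1uhc75'.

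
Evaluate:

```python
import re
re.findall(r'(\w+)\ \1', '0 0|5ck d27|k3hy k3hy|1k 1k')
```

['0', 'k3hy', '1k']

A backreference is literal: `\1` must see the identical characters the first group matched.
One capturing group, so `findall` returns just the captured substring from each match — 3 in all.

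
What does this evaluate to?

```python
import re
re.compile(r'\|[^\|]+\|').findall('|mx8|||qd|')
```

With no groups in the pattern, `findall` gives back each whole match — 2 here.

['|mx8|', '|qd|']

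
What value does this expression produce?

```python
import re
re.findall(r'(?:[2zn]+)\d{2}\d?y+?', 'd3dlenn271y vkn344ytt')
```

This matches one or more of one of [2zn] (non-capturing group); then exactly 2 of a digit, then optionally a digit, then one or more of the literal 'y' (lazy).
Walking the string: at [5:11] → 'nn271y'; at [14:19] → 'n344y'.
No capturing groups, so `findall` returns the 2 full match strings.

['nn271y', 'n344y']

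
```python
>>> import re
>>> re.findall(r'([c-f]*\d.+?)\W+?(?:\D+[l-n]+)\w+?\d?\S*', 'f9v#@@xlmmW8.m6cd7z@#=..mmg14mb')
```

This matches zero or more of a character in [c-f], then a digit, then one or more of any character (lazy) (captured); then one or more of a non-word character (lazy); then one or more of a non-digit, then one or more of a character in [l-n] (non-capturing group); then one or more of a word character (lazy), then optionally a digit, then zero or more of a non-whitespace character.
Lazy quantifiers expand one character at a time until the remainder of the pattern can match.
Scanning left to right: at [0:31] match 'f9v#@@xlmmW8.m6cd7z@#=..mmg14mb', group 1 = 'f9v'.
Because there's exactly one group, `findall` drops the full match and keeps group 1 from the one hit.

['f9v']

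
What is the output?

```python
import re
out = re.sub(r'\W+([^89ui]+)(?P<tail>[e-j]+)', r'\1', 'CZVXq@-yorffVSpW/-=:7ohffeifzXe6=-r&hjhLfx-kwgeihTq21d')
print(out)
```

CZVXqyorffVSpW/-=:7ohffezXe6r&hjhLfx-kwgeTq21d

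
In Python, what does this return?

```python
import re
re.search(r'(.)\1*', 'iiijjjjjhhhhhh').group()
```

The backreference `\1` re-matches whatever the first group consumed, character for character.
`re.search` tries every starting position until one works.
The match spans [0:3] → 'iii'.
Captured: group 1 = 'i'.

'iii'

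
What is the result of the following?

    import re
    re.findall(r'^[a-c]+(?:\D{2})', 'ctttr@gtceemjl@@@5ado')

['ctt']

With no groups in the pattern, `findall` gives back each whole match — 1 here.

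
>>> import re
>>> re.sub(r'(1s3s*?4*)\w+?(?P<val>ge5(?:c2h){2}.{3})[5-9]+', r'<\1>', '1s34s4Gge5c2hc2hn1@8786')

'<1s34>'

Pattern: the literal '1s3', then zero or more of the literal 's' (lazy), then zero or more of a literal '4' (captured); then one or more of a word character (lazy); then the literal 'ge5', then the literal 'c2h' repeated 2 times, then exactly 3 of any character (captured as 'val'); then one or more of a character in [5-9].
Matches: at [0:23] → '1s34s4Gge5c2hc2hn1@8786'.
Each match is replaced using the text its own group 1 captured.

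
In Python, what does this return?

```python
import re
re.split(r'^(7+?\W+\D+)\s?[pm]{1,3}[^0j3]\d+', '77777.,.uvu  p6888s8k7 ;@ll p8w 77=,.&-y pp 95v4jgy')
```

This matches anchored at the start of the string; then one or more of the literal '7' (lazy), then one or more of a non-word character, then one or more of a non-digit (captured); then optionally whitespace, then 1 to 3 of one of [pm]; then any character except [0j3], then one or more of a digit.
Matches to split on: at [0:18] → '77777.,.uvu  p6888'.
`re.split` interleaves the captured-group text with the surrounding fragments.

['', '77777.,.uvu  ', 's8k7 ;@ll p8w 77=,.&-y pp 95v4jgy']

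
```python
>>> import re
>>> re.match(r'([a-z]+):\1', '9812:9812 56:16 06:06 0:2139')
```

None

`re.match` won't scan ahead — the pattern has to work from the very first character.
Here the string doesn't start with a match, so the call returns None.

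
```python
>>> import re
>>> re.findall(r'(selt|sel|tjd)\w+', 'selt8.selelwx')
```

['selt', 'sel']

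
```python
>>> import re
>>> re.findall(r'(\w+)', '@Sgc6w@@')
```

['Sgc6w']

Pattern: one or more of a word character (captured).
`findall` collects group 1 from the one match (1 total).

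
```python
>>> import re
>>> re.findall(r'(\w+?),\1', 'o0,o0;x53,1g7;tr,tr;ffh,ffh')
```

['o0', 'tr', 'ffh']

A backreference is literal: `\1` must see the identical characters the first group matched.
Walking the string: at [0:5] match 'o0,o0', group 1 = 'o0'; at [14:19] match 'tr,tr', group 1 = 'tr'; at [20:27] match 'ffh,ffh', group 1 = 'ffh'.
Because there's exactly one group, `findall` drops the full match and keeps group 1 from each hit.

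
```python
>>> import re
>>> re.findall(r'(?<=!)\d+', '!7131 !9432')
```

['7131', '9432']

Because the assertion is zero-width, the text it checks is not consumed and won't appear in the result.
Since nothing is captured, `findall` lists the 2 matched substrings directly.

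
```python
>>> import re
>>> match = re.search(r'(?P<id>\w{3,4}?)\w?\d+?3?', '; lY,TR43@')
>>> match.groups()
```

('TR4',)

The pattern matches 3 to 4 of a word character (lazy) (captured as 'id'); then optionally a word character, then one or more of a digit (lazy), then optionally the literal '3'.
`re.search` tries every starting position until one works.
The match spans [5:9] → 'TR43'.
Captured: group 1 = 'TR4'.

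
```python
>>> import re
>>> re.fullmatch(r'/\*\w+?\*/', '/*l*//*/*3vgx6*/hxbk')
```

`re.fullmatch` requires the pattern to consume the entire string.
Here there's no way to consume every character, so the call returns None.

None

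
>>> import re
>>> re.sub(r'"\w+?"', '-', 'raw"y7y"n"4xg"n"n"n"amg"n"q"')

'raw-n-n-n-n-'

Matches: at [3:8] → '"y7y"'; at [9:14] → '"4xg"'; at [15:18] → '"n"'; at [19:24] → '"amg"'; at [25:28] → '"q"'.
`sub` substitutes '-' at each match site.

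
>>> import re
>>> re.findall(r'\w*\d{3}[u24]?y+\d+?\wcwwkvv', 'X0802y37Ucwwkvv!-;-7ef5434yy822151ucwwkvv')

['X0802y37Ucwwkvv', '7ef5434yy822151ucwwkvv']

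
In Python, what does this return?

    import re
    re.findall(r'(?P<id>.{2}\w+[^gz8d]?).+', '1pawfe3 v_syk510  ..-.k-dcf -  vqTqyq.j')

This matches exactly 2 of any character, then one or more of a word character, then optionally any character except [gz8d] (captured as 'id'); then one or more of any character.
Scanning left to right: at [0:39] match '1pawfe3 v_syk510  ..-.k-dcf -  vqTqyq.j', group 1 = '1pawfe3 '.
With a single group, `findall` returns only what that group captured — 1 item.

['1pawfe3 ']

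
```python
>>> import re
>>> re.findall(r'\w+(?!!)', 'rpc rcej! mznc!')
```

`(?!…)`/`(?<!…)` only lets a position through if the neighbouring text does NOT match; no characters are consumed.
Matches: at [0:3] → 'rpc'; at [4:7] → 'rce'; at [10:13] → 'mzn'.
With no groups in the pattern, `findall` gives back each whole match — 3 here.

['rpc', 'rce', 'mzn']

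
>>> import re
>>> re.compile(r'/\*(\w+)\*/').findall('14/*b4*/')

['b4']

Matches: at [2:8] match '/*b4*/', group 1 = 'b4'.
Because there's exactly one group, `findall` drops the full match and keeps group 1 from the one hit.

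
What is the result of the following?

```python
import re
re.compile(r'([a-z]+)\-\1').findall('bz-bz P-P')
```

['bz']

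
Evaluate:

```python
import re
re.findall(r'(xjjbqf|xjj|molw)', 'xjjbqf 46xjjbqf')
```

['xjjbqf', 'xjjbqf']

Branches in `(...|...)` are attempted left-to-right; the first branch that allows the whole pattern to succeed is taken.
Matches: at [0:6] match 'xjjbqf', group 1 = 'xjjbqf'; at [9:15] match 'xjjbqf', group 1 = 'xjjbqf'.
With a single group, `findall` returns only what that group captured — 2 items.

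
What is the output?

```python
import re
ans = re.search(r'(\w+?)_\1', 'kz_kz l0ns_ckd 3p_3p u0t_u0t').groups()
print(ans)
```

A backreference is literal: `\1` must see the identical characters the first group matched.
`search` walks the string left to right and returns the first match it finds.
The match spans [0:5] → 'kz_kz'.
Captured: group 1 = 'kz'.

('kz',)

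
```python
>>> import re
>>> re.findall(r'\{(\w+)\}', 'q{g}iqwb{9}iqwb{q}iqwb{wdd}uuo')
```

['g', '9', 'q', 'wdd']

Scanning left to right: at [1:4] match '{g}', group 1 = 'g'; at [8:11] match '{9}', group 1 = '9'; at [15:18] match '{q}', group 1 = 'q'; at [22:27] match '{wdd}', group 1 = 'wdd'.
With a single group, `findall` returns only what that group captured — 4 items.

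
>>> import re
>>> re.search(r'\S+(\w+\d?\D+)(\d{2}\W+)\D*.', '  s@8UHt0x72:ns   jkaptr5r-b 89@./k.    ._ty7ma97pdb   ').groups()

('0x', '72:')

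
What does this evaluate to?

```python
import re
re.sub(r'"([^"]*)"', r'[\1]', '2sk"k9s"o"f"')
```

Matches: at [3:8] → '"k9s"'; at [9:12] → '"f"'.
The replacement refers to a captured group, so each match is rewritten using its own captured text.

'2sk[k9s]o[f]'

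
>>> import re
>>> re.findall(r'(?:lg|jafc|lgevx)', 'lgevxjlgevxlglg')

Branches in `(...|...)` are attempted left-to-right; the first branch that allows the whole pattern to succeed is taken.
Scanning left to right: at [0:2] → 'lg'; at [6:8] → 'lg'; at [11:13] → 'lg'; at [13:15] → 'lg'.
With no groups in the pattern, `findall` gives back each whole match — 4 here.

['lg', 'lg', 'lg', 'lg']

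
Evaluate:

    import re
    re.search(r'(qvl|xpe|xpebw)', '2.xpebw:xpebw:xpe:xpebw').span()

(2, 5)

The regex engine tests alternatives in the order written; an earlier branch that matches wins even if a later one would match more.
The match spans [2:5] → 'xpe'.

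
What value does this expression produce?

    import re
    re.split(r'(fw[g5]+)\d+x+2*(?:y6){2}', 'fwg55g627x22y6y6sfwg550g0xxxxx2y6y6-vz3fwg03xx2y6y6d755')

This matches the literal 'fw', then one or more of one of [g5] (captured); then one or more of a digit, then one or more of a literal 'x'; then zero or more of a literal '2', then the literal 'y6' repeated 2 times.
Matches to split on: at [0:16] → 'fwg55g627x22y6y6'; at [39:51] → 'fwg03xx2y6y6'.
The group in the pattern means `split` returns the separators' captures alongside the pieces.

['', 'fwg55g', 'sfwg550g0xxxxx2y6y6-vz3', 'fwg', 'd755']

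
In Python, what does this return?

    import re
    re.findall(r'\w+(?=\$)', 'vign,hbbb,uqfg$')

['uqfg']

The `(?=…)`/`(?<=…)` assertion just peeks at neighbouring text; it doesn't advance the match position.
`findall` yields the raw match text (1 of them) because the pattern has no groups.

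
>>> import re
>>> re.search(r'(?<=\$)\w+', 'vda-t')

The `(?=…)`/`(?<=…)` assertion just peeks at neighbouring text; it doesn't advance the match position.
Unlike `match`, `search` isn't anchored — it looks for the pattern anywhere in the string.
Here no position works, so the call returns None.

None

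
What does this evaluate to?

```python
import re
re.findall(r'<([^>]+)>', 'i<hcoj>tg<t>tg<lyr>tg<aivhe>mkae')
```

['hcoj', 't', 'lyr', 'aivhe']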